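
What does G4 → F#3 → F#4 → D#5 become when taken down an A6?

Bbb3 Ab2 Ab3 F4

G4 -> Bbb3
F#3 -> Ab2
F#4 -> Ab3
D#5 -> F4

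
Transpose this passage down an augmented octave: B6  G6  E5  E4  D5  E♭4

Bb5 Gb5 Eb4 Eb3 Db4 Ebb3

B6 gives Bb5
G6 gives Gb5
E5 gives Eb4
E4 gives Eb3
D5 gives Db4
Eb4 gives Ebb3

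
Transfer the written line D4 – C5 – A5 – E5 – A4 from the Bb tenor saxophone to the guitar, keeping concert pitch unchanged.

First find concert pitch: the Bb tenor saxophone sounds a major ninth below written, so D4 C5 A5 E5 A4 sounds C3 Bb3 G4 D4 G3.
Then write for guitar: it sounds a perfect octave below written, so the part must be a perfect octave above concert.
C3 → C4
Bb3 → Bb4
G4 → G5
D4 → D5
G3 → G4

C4 Bb4 G5 D5 G4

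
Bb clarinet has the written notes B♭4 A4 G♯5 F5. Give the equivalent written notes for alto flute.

Db5 C5 B5 Ab5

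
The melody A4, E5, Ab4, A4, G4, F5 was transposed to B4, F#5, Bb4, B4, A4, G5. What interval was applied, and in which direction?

Take the first pair: A4 → B4. A to B spans 2 letter names, so the interval is some kind of second.
A4 to B4 is 2 semitones, which makes it a major second; the second version is higher, so the direction is up.
Checking another pair — F5 → G5 — gives the same interval.

up a major second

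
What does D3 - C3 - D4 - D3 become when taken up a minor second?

Eb3 Db3 Eb4 Eb3

D3 to Eb3
C3 to Db3
D4 to Eb4
D3 to Eb3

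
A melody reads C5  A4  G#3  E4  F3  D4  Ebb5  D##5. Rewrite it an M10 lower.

Ab3 F3 E2 C3 Db2 Bb2 Cbb4 B#3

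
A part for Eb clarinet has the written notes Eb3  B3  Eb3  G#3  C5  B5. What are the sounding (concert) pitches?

The Eb clarinet sounds a minor third above written, so transpose each written note up a minor third.
Eb3 gives Gb3
B3 gives D4
Eb3 gives Gb3
G#3 gives B3
C5 gives Eb5
B5 gives D6

Gb3 D4 Gb3 B3 Eb5 D6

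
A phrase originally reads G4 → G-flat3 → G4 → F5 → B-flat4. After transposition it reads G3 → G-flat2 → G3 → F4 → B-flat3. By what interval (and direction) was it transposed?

Take the first pair: G4 → G3. G to G spans 8 letter names, so the interval is some kind of octave.
G3 to G4 is 12 semitones, which makes it a perfect octave; the second version is lower, so the direction is down.
Checking another pair — Bb4 → Bb3 — gives the same interval.

down a perfect octave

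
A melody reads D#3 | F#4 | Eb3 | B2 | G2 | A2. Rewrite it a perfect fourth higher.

D#3: a fourth up reaches G, and 5 semitones makes it G#3.
F#4 up a perfect fourth is B4.
A perfect fourth up from Eb3 gives Ab3.
B2: a fourth up reaches E, and 5 semitones makes it E3.
A perfect fourth up from G2 gives C3.
A perfect fourth up from A2 gives D3.

G#3 B4 Ab3 E3 C3 D3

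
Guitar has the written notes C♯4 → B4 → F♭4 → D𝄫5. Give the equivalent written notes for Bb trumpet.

D#3 C#4 Gb3 Ebb4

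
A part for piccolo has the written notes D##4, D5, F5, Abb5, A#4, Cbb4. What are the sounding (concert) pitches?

D##5 D6 F6 Abb6 A#5 Cbb5

The piccolo sounds a perfect octave above written, so transpose each written note up a perfect octave.
D##4 to D##5
D5 to D6
F5 to F6
Abb5 to Abb6
A#4 to A#5
Cbb4 to Cbb5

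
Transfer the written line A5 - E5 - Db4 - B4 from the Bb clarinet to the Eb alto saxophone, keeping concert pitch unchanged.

First find concert pitch: the Bb clarinet sounds a major second below written, so A5 E5 Db4 B4 sounds G5 D5 Cb4 A4.
Then write for Eb alto saxophone: it sounds a major sixth below written, so the part must be a major sixth above concert.
G5 → E6
D5 → B5
Cb4 → Ab4
A4 → F#5

E6 B5 Ab4 F#5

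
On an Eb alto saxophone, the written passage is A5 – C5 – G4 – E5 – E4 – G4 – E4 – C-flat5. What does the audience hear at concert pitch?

C5 Eb4 Bb3 G4 G3 Bb3 G3 Ebb4

The Eb alto saxophone sounds a major sixth below written, so transpose each written note down a major sixth.
A5 gives C5
C5 gives Eb4
G4 gives Bb3
E5 gives G4
E4 gives G3
G4 gives Bb3
E4 gives G3
Cb5 gives Ebb4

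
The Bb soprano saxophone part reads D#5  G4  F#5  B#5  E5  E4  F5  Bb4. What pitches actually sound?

C#5 F4 E5 A#5 D5 D4 Eb5 Ab4

Written C4 on the Bb soprano saxophone sounds as Bb3, a major second lower; apply that shift to every note.
D#5 to C#5
G4 to F4
F#5 to E5
B#5 to A#5
E5 to D5
E4 to D4
F5 to Eb5
Bb4 to Ab4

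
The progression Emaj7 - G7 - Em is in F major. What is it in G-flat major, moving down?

Fmaj7 Ab7 Fm

F major down to G-flat major is a major seventh; each chord root moves by that interval while the quality stays the same.
Emaj7: root E down a major seventh → F, giving Fmaj7.
G7: root G down a major seventh → Ab, giving Ab7.
Em: root E down a major seventh → F, giving Fm.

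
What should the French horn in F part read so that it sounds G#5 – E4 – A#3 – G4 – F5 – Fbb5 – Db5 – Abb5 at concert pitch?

D#6 B4 E#4 D5 C6 Cbb6 Ab5 Ebb6

The French horn in F sounds a perfect fifth below written, so the written part must be a perfect fifth above concert — transpose each note up.
G#5 becomes D#6
E4 becomes B4
A#3 becomes E#4
G4 becomes D5
F5 becomes C6
Fbb5 becomes Cbb6
Db5 becomes Ab5
Abb5 becomes Ebb6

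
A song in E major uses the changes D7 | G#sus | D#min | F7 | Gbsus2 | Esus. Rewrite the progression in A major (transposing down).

E major down to A major is a perfect fifth; each chord root moves by that interval while the quality stays the same.
D7: root D down a perfect fifth → G, giving G7.
G#sus: root G# down a perfect fifth → C#, giving C#sus.
D#min: root D# down a perfect fifth → G#, giving G#min.
F7: root F down a perfect fifth → Bb, giving Bb7.
Gbsus2: root Gb down a perfect fifth → Cb, giving Cbsus2.
Esus: root E down a perfect fifth → A, giving Asus.

G7 C#sus G#min Bb7 Cbsus2 Asus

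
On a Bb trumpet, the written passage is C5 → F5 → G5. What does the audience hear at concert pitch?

Bb4 Eb5 F5

The Bb trumpet sounds a major second below written, so transpose each written note down a major second.
C5 becomes Bb4
F5 becomes Eb5
G5 becomes F5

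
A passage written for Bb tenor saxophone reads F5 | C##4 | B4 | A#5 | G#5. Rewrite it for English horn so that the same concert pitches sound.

First find concert pitch: the Bb tenor saxophone sounds a major ninth below written, so F5 C##4 B4 A#5 G#5 sounds Eb4 B#2 A3 G#4 F#4.
Then write for English horn: it sounds a perfect fifth below written, so the part must be a perfect fifth above concert.
Eb4 → Bb4
B#2 → F##3
A3 → E4
G#4 → D#5
F#4 → C#5

Bb4 F##3 E4 D#5 C#5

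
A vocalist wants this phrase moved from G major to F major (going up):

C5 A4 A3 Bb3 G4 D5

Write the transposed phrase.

Bb5 G5 G4 Ab4 F5 C6

G major to F major up is a minor seventh, so every note moves up by that interval.
C5 becomes Bb5
A4 becomes G5
A3 becomes G4
Bb3 becomes Ab4
G4 becomes F5
D5 becomes C6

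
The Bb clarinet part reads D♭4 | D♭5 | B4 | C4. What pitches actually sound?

The Bb clarinet sounds a major second below written, so transpose each written note down a major second.
Db4 becomes Cb4
Db5 becomes Cb5
B4 becomes A4
C4 becomes Bb3

Cb4 Cb5 A4 Bb3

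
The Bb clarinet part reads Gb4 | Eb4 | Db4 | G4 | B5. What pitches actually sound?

Fb4 Db4 Cb4 F4 A5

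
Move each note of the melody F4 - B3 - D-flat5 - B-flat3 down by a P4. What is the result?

A perfect fourth down from F4 gives C4.
B3: a fourth down reaches F, and 5 semitones makes it F#3.
Db5: a fourth down reaches A, and 5 semitones makes it Ab4.
A perfect fourth down from Bb3 gives F3.

C4 F#3 Ab4 F3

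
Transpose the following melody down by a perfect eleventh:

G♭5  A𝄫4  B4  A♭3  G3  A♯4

Db4 Ebb3 F#3 Eb2 D2 E#3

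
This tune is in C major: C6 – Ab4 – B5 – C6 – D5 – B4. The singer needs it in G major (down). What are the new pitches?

G5 Eb4 F#5 G5 A4 F#4

From C down to G is a perfect fourth; apply that to each pitch.
C6 -> G5
Ab4 -> Eb4
B5 -> F#5
C6 -> G5
D5 -> A4
B4 -> F#4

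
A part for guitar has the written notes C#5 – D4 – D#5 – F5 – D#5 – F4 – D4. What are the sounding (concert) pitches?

Written C4 on the guitar sounds as C3, a perfect octave lower; apply that shift to every note.
C#5 to C#4
D4 to D3
D#5 to D#4
F5 to F4
D#5 to D#4
F4 to F3
D4 to D3

C#4 D3 D#4 F4 D#4 F3 D3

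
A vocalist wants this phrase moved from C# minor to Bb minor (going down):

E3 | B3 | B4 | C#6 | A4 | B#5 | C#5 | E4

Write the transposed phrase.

Db3 Ab3 Ab4 Bb5 Gb4 A5 Bb4 Db4

From C# down to Bb is an augmented second; apply that to each pitch.
E3 -> Db3
B3 -> Ab3
B4 -> Ab4
C#6 -> Bb5
A4 -> Gb4
B#5 -> A5
C#5 -> Bb4
E4 -> Db4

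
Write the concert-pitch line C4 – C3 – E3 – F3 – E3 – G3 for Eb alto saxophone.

Written C4 sounds as Eb3 on the Eb alto saxophone, so concert pitches are written a major sixth up.
C4 becomes A4
C3 becomes A3
E3 becomes C#4
F3 becomes D4
E3 becomes C#4
G3 becomes E4

A4 A3 C#4 D4 C#4 E4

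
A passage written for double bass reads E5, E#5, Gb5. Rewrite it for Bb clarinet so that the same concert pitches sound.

First find concert pitch: the double bass sounds a perfect octave below written, so E5 E#5 Gb5 sounds E4 E#4 Gb4.
Then write for Bb clarinet: it sounds a major second below written, so the part must be a major second above concert.
E4 → F#4
E#4 → F##4
Gb4 → Ab4

F#4 F##4 Ab4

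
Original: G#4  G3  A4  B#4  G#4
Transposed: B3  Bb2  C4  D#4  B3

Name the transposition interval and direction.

Take the first pair: G#4 → B3. G to B spans 6 letter names, so the interval is some kind of sixth.
B3 to G#4 is 9 semitones, which makes it a major sixth; the second version is lower, so the direction is down.
Checking another pair — G#4 → B3 — gives the same interval.

down a major sixth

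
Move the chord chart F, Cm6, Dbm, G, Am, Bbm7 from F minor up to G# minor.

G# D#m6 Em A# B#m C#m7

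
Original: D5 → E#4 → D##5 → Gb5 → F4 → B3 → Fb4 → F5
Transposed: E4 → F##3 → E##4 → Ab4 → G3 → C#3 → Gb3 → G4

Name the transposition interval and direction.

Take the first pair: D5 → E4. D to E spans 7 letter names, so the interval is some kind of seventh.
E4 to D5 is 10 semitones, which makes it a minor seventh; the second version is lower, so the direction is down.
Checking another pair — F5 → G4 — gives the same interval.

down a minor seventh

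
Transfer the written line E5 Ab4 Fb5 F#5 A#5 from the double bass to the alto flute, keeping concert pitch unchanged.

A4 Db4 Bbb4 B4 D#5

First find concert pitch: the double bass sounds a perfect octave below written, so E5 Ab4 Fb5 F#5 A#5 sounds E4 Ab3 Fb4 F#4 A#4.
Then write for alto flute: it sounds a perfect fourth below written, so the part must be a perfect fourth above concert.
E4 → A4
Ab3 → Db4
Fb4 → Bbb4
F#4 → B4
A#4 → D#5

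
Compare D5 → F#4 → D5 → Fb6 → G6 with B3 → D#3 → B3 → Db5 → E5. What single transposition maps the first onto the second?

down a minor tenth

Take the first pair: D5 → B3. D to B spans 10 letter names, so the interval is some kind of tenth.
B3 to D5 is 15 semitones, which makes it a minor tenth; the second version is lower, so the direction is down.
Checking another pair — G6 → E5 — gives the same interval.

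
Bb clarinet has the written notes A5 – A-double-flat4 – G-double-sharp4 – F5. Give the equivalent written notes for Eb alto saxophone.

First find concert pitch: the Bb clarinet sounds a major second below written, so A5 A-double-flat4 G-double-sharp4 F5 sounds G5 Gbb4 F##4 Eb5.
Then write for Eb alto saxophone: it sounds a major sixth below written, so the part must be a major sixth above concert.
G5 → E6
Gbb4 → Ebb5
F##4 → D##5
Eb5 → C6

E6 Ebb5 D##5 C6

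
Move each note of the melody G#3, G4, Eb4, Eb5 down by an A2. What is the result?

G#3 → F3
G4 → Fb4
Eb4 → Dbb4
Eb5 → Dbb5

F3 Fb4 Dbb4 Dbb5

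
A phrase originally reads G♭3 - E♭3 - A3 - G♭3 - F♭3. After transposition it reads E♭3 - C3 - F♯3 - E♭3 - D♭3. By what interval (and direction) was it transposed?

down a minor third

Take the first pair: Gb3 → Eb3. G to E spans 3 letter names, so the interval is some kind of third.
Eb3 to Gb3 is 3 semitones, which makes it a minor third; the second version is lower, so the direction is down.
Checking another pair — Fb3 → Db3 — gives the same interval.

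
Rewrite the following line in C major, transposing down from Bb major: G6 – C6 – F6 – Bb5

A5 D5 G5 C5

From Bb down to C is a minor seventh; apply that to each pitch.
G6 becomes A5
C6 becomes D5
F6 becomes G5
Bb5 becomes C5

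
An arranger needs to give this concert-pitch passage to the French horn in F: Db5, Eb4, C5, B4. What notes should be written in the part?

Written C4 sounds as F3 on the French horn in F, so concert pitches are written a perfect fifth up.
Db5 → Ab5
Eb4 → Bb4
C5 → G5
B4 → F#5

Ab5 Bb4 G5 F#5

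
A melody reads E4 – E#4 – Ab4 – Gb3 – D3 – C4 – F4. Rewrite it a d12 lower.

A#2 A##2 D3 C2 G#1 F#2 B2

E4 to A#2
E#4 to A##2
Ab4 to D3
Gb3 to C2
D3 to G#1
C4 to F#2
F4 to B2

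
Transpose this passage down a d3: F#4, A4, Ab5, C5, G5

F#4 becomes D##4
A4 becomes F##4
Ab5 becomes F#5
C5 becomes A#4
G5 becomes E#5

D##4 F##4 F#5 A#4 E#5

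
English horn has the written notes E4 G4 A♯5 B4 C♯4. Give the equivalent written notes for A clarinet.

First find concert pitch: the English horn sounds a perfect fifth below written, so E4 G4 A♯5 B4 C♯4 sounds A3 C4 D#5 E4 F#3.
Then write for A clarinet: it sounds a minor third below written, so the part must be a minor third above concert.
A3 → C4
C4 → Eb4
D#5 → F#5
E4 → G4
F#3 → A3

C4 Eb4 F#5 G4 A3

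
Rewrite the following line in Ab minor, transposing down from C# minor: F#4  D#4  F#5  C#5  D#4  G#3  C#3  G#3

C# minor to Ab minor down is an augmented third, so every note moves down by that interval.
F#4 -> Db4
D#4 -> Bb3
F#5 -> Db5
C#5 -> Ab4
D#4 -> Bb3
G#3 -> Eb3
C#3 -> Ab2
G#3 -> Eb3

Db4 Bb3 Db5 Ab4 Bb3 Eb3 Ab2 Eb3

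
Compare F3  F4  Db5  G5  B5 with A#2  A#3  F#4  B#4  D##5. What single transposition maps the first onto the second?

down a diminished sixth

From F3 to A#2 is 6 letter names — a sixth of some quality.
A#2 to F3 is 7 semitones, which makes it a diminished sixth; the second version is lower, so the direction is down.
Checking another pair — B5 → D##5 — gives the same interval.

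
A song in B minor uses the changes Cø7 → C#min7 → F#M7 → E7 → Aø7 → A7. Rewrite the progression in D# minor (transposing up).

B minor up to D# minor is a major third; each chord root moves by that interval while the quality stays the same.
Cø7: root C up a major third → E, giving Eø7.
C#min7: root C# up a major third → E#, giving E#min7.
F#M7: root F# up a major third → A#, giving A#M7.
E7: root E up a major third → G#, giving G#7.
Aø7: root A up a major third → C#, giving C#ø7.
A7: root A up a major third → C#, giving C#7.

Eø7 E#min7 A#M7 G#7 C#ø7 C#7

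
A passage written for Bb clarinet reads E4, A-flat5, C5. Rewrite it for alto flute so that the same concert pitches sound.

First find concert pitch: the Bb clarinet sounds a major second below written, so E4 A-flat5 C5 sounds D4 Gb5 Bb4.
Then write for alto flute: it sounds a perfect fourth below written, so the part must be a perfect fourth above concert.
D4 → G4
Gb5 → Cb6
Bb4 → Eb5

G4 Cb6 Eb5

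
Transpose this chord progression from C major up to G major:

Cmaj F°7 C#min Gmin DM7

Gmaj C°7 G#min Dmin AM7

C major up to G major is a perfect fifth; each chord root moves by that interval while the quality stays the same.
Cmaj: root C up a perfect fifth → G, giving Gmaj.
F°7: root F up a perfect fifth → C, giving C°7.
C#min: root C# up a perfect fifth → G#, giving G#min.
Gmin: root G up a perfect fifth → D, giving Dmin.
DM7: root D up a perfect fifth → A, giving AM7.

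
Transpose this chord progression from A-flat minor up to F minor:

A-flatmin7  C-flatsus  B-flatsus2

A-flat minor up to F minor is a major sixth; each chord root moves by that interval while the quality stays the same.
A-flatmin7: root A-flat up a major sixth → F, giving Fmin7.
C-flatsus: root C-flat up a major sixth → Ab, giving Absus.
B-flatsus2: root B-flat up a major sixth → G, giving Gsus2.

Fmin7 Absus Gsus2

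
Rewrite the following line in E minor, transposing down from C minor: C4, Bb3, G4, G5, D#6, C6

E3 D3 B3 B4 F##5 E5

C minor to E minor down is a minor sixth, so every note moves down by that interval.
C4 → E3
Bb3 → D3
G4 → B3
G5 → B4
D#6 → F##5
C6 → E5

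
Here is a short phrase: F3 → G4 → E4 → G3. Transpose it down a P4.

C3 D4 B3 D3

F3: a fourth down reaches C, and 5 semitones makes it C3.
G4: a fourth down reaches D, and 5 semitones makes it D4.
E4: a fourth down reaches B, and 5 semitones makes it B3.
A perfect fourth down from G3 gives D3.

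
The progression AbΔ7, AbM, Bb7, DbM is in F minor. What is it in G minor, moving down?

BbΔ7 BbM C7 EbM

F minor down to G minor is a minor seventh; each chord root moves by that interval while the quality stays the same.
AbΔ7: root Ab down a minor seventh → Bb, giving BbΔ7.
AbM: root Ab down a minor seventh → Bb, giving BbM.
Bb7: root Bb down a minor seventh → C, giving C7.
DbM: root Db down a minor seventh → Eb, giving EbM.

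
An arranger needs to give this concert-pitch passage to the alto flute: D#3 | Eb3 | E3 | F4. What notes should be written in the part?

G#3 Ab3 A3 Bb4

Written C4 sounds as G3 on the alto flute, so concert pitches are written a perfect fourth up.
D#3 -> G#3
Eb3 -> Ab3
E3 -> A3
F4 -> Bb4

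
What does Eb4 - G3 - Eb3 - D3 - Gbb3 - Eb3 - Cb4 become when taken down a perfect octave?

Eb3 G2 Eb2 D2 Gbb2 Eb2 Cb3

Eb4 becomes Eb3
G3 becomes G2
Eb3 becomes Eb2
D3 becomes D2
Gbb3 becomes Gbb2
Eb3 becomes Eb2
Cb4 becomes Cb3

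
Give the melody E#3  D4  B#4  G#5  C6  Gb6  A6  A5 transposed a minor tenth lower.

C##2 B2 G##3 E#4 A4 Eb5 F#5 F#4

E#3 becomes C##2
D4 becomes B2
B#4 becomes G##3
G#5 becomes E#4
C6 becomes A4
Gb6 becomes Eb5
A6 becomes F#5
A5 becomes F#4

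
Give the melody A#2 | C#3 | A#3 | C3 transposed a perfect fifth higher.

E#3 G#3 E#4 G3

A perfect fifth up from A#2 gives E#3.
A perfect fifth up from C#3 gives G#3.
A#3 up a perfect fifth is E#4.
C3 up a perfect fifth is G3.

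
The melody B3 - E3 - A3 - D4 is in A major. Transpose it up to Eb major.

A major to Eb major up is a diminished fifth, so every note moves up by that interval.
B3 -> F4
E3 -> Bb3
A3 -> Eb4
D4 -> Ab4

F4 Bb3 Eb4 Ab4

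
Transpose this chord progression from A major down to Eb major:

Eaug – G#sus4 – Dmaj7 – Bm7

A major down to Eb major is an augmented fourth; each chord root moves by that interval while the quality stays the same.
Eaug: root E down an augmented fourth → Bb, giving Bbaug.
G#sus4: root G# down an augmented fourth → D, giving Dsus4.
Dmaj7: root D down an augmented fourth → Ab, giving Abmaj7.
Bm7: root B down an augmented fourth → F, giving Fm7.

Bbaug Dsus4 Abmaj7 Fm7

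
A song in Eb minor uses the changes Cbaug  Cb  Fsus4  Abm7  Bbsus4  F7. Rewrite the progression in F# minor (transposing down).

Eb minor down to F# minor is a diminished seventh; each chord root moves by that interval while the quality stays the same.
Cbaug: root Cb down a diminished seventh → D, giving Daug.
Cb: root Cb down a diminished seventh → D, giving D.
Fsus4: root F down a diminished seventh → G#, giving G#sus4.
Abm7: root Ab down a diminished seventh → B, giving Bm7.
Bbsus4: root Bb down a diminished seventh → C#, giving C#sus4.
F7: root F down a diminished seventh → G#, giving G#7.

Daug D G#sus4 Bm7 C#sus4 G#7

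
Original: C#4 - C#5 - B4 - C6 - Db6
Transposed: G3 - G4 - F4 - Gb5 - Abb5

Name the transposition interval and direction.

down an augmented fourth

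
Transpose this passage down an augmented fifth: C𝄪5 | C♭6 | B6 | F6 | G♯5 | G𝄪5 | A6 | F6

F#4 Fbb5 Eb6 Bbb5 C5 C#5 Db6 Bbb5

C##5 down an augmented fifth is F#4.
Cb6: a fifth down reaches F, and 8 semitones makes it Fbb5.
An augmented fifth down from B6 gives Eb6.
An augmented fifth down from F6 gives Bbb5.
G#5 down an augmented fifth is C5.
G##5: a fifth down reaches C, and 8 semitones makes it C#5.
A6: a fifth down reaches D, and 8 semitones makes it Db6.
F6 down an augmented fifth is Bbb5.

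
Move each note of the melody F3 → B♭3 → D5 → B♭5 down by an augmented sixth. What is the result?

F3 becomes Abb2
Bb3 becomes Dbb3
D5 becomes Fb4
Bb5 becomes Dbb5

Abb2 Dbb3 Fb4 Dbb5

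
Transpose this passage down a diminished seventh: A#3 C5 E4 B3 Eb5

B##2 D#4 F##3 C##3 F#4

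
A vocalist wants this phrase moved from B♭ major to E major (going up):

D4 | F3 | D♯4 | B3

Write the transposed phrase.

From B♭ up to E is an augmented fourth; apply that to each pitch.
D4 becomes G#4
F3 becomes B3
D#4 becomes G##4
B3 becomes E#4

G#4 B3 G##4 E#4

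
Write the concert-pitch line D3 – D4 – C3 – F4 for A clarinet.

Written C4 sounds as A3 on the A clarinet, so concert pitches are written a minor third up.
D3 becomes F3
D4 becomes F4
C3 becomes Eb3
F4 becomes Ab4

F3 F4 Eb3 Ab4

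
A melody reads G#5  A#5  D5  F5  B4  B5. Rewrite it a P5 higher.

G#5 to D#6
A#5 to E#6
D5 to A5
F5 to C6
B4 to F#5
B5 to F#6

D#6 E#6 A5 C6 F#5 F#6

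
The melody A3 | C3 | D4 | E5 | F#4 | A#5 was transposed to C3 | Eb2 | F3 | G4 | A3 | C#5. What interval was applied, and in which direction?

Take the first pair: A3 → C3. A to C spans 6 letter names, so the interval is some kind of sixth.
C3 to A3 is 9 semitones, which makes it a major sixth; the second version is lower, so the direction is down.
Checking another pair — A#5 → C#5 — gives the same interval.

down a major sixth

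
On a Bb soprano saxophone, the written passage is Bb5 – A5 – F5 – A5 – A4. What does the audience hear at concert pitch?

Written C4 on the Bb soprano saxophone sounds as Bb3, a major second lower; apply that shift to every note.
Bb5 → Ab5
A5 → G5
F5 → Eb5
A5 → G5
A4 → G4

Ab5 G5 Eb5 G5 G4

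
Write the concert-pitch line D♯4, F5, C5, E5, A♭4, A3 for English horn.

A#4 C6 G5 B5 Eb5 E4

Written C4 sounds as F3 on the English horn, so concert pitches are written a perfect fifth up.
D#4 gives A#4
F5 gives C6
C5 gives G5
E5 gives B5
Ab4 gives Eb5
A3 gives E4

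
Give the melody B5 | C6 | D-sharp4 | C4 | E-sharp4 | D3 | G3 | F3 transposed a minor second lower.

A#5 B5 C##4 B3 D##4 C#3 F#3 E3

B5 down a minor second is A#5.
C6 down a minor second is B5.
A minor second down from D#4 gives C##4.
C4 down a minor second is B3.
E#4 down a minor second is D##4.
D3 down a minor second is C#3.
G3 down a minor second is F#3.
A minor second down from F3 gives E3.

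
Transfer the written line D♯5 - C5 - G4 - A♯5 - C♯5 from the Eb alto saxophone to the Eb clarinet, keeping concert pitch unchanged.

D#4 C4 G3 A#4 C#4

First find concert pitch: the Eb alto saxophone sounds a major sixth below written, so D♯5 C5 G4 A♯5 C♯5 sounds F#4 Eb4 Bb3 C#5 E4.
Then write for Eb clarinet: it sounds a minor third above written, so the part must be a minor third below concert.
F#4 → D#4
Eb4 → C4
Bb3 → G3
C#5 → A#4
E4 → C#4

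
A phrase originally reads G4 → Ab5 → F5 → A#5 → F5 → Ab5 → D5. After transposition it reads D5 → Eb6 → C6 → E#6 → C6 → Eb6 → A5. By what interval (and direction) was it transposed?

up a perfect fifth

Take the first pair: G4 → D5. G to D spans 5 letter names, so the interval is some kind of fifth.
G4 to D5 is 7 semitones, which makes it a perfect fifth; the second version is higher, so the direction is up.
Checking another pair — D5 → A5 — gives the same interval.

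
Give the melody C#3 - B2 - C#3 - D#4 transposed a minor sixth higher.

A3 G3 A3 B4

C#3 gives A3
B2 gives G3
C#3 gives A3
D#4 gives B4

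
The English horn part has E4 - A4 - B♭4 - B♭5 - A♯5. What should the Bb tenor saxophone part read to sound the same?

First find concert pitch: the English horn sounds a perfect fifth below written, so E4 A4 B♭4 B♭5 A♯5 sounds A3 D4 Eb4 Eb5 D#5.
Then write for Bb tenor saxophone: it sounds a major ninth below written, so the part must be a major ninth above concert.
A3 → B4
D4 → E5
Eb4 → F5
Eb5 → F6
D#5 → E#6

B4 E5 F5 F6 E#6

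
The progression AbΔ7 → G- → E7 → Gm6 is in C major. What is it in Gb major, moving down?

EbbΔ7 Db- Bb7 Dbm6

C major down to Gb major is an augmented fourth; each chord root moves by that interval while the quality stays the same.
AbΔ7: root Ab down an augmented fourth → Ebb, giving EbbΔ7.
G-: root G down an augmented fourth → Db, giving Db-.
E7: root E down an augmented fourth → Bb, giving Bb7.
Gm6: root G down an augmented fourth → Db, giving Dbm6.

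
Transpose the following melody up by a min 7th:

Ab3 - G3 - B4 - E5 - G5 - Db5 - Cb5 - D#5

Ab3 -> Gb4
G3 -> F4
B4 -> A5
E5 -> D6
G5 -> F6
Db5 -> Cb6
Cb5 -> Bbb5
D#5 -> C#6

Gb4 F4 A5 D6 F6 Cb6 Bbb5 C#6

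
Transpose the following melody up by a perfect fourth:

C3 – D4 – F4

F3 G4 Bb4

C3 up a perfect fourth is F3.
D4: a fourth up reaches G, and 5 semitones makes it G4.
A perfect fourth up from F4 gives Bb4.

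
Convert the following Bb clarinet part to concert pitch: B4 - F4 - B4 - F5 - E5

A4 Eb4 A4 Eb5 D5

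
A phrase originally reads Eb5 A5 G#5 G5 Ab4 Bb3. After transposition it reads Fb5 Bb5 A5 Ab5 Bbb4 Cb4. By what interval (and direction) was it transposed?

up a minor second

Take the first pair: Eb5 → Fb5. E to F spans 2 letter names, so the interval is some kind of second.
Eb5 to Fb5 is 1 semitone, which makes it a minor second; the second version is higher, so the direction is up.
Checking another pair — Bb3 → Cb4 — gives the same interval.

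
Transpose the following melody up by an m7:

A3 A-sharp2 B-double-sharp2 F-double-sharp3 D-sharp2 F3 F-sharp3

A3 gives G4
A#2 gives G#3
B##2 gives A##3
F##3 gives E#4
D#2 gives C#3
F3 gives Eb4
F#3 gives E4

G4 G#3 A##3 E#4 C#3 Eb4 E4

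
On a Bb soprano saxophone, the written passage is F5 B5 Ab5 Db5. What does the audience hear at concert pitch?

Eb5 A5 Gb5 Cb5

The Bb soprano saxophone sounds a major second below written, so transpose each written note down a major second.
F5 gives Eb5
B5 gives A5
Ab5 gives Gb5
Db5 gives Cb5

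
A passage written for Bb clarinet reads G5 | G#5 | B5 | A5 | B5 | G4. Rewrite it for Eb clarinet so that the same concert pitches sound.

D5 D#5 F#5 E5 F#5 D4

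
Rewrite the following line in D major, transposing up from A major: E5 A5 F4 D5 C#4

A major to D major up is a perfect fourth, so every note moves up by that interval.
E5 -> A5
A5 -> D6
F4 -> Bb4
D5 -> G5
C#4 -> F#4

A5 D6 Bb4 G5 F#4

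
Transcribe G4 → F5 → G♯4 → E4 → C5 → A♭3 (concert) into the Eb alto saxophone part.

E5 D6 E#5 C#5 A5 F4

Written C4 sounds as Eb3 on the Eb alto saxophone, so concert pitches are written a major sixth up.
G4 becomes E5
F5 becomes D6
G#4 becomes E#5
E4 becomes C#5
C5 becomes A5
Ab3 becomes F4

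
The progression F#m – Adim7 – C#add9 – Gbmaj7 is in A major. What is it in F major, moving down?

Dm Fdim7 Aadd9 Ebbmaj7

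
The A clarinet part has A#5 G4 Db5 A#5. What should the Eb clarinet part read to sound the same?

D##5 C#4 G4 D##5

First find concert pitch: the A clarinet sounds a minor third below written, so A#5 G4 Db5 A#5 sounds F##5 E4 Bb4 F##5.
Then write for Eb clarinet: it sounds a minor third above written, so the part must be a minor third below concert.
F##5 → D##5
E4 → C#4
Bb4 → G4
F##5 → D##5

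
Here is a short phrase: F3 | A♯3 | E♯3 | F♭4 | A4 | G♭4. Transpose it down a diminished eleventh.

C#2 E##2 B##1 C3 E#3 D3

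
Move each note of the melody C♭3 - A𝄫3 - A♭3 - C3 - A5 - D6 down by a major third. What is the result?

Abb2 Fbb3 Fb3 Ab2 F5 Bb5

Cb3 -> Abb2
Abb3 -> Fbb3
Ab3 -> Fb3
C3 -> Ab2
A5 -> F5
D6 -> Bb5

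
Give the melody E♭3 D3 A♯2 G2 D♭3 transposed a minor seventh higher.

Db4 C4 G#3 F3 Cb4

Eb3 becomes Db4
D3 becomes C4
A#2 becomes G#3
G2 becomes F3
Db3 becomes Cb4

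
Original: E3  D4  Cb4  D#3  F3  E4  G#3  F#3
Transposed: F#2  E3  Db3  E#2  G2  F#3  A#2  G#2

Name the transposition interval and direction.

down a minor seventh

Take the first pair: E3 → F#2. E to F spans 7 letter names, so the interval is some kind of seventh.
F#2 to E3 is 10 semitones, which makes it a minor seventh; the second version is lower, so the direction is down.
Checking another pair — F#3 → G#2 — gives the same interval.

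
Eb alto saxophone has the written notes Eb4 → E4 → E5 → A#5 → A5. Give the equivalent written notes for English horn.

Db4 D4 D5 G#5 G5

First find concert pitch: the Eb alto saxophone sounds a major sixth below written, so Eb4 E4 E5 A#5 A5 sounds Gb3 G3 G4 C#5 C5.
Then write for English horn: it sounds a perfect fifth below written, so the part must be a perfect fifth above concert.
Gb3 → Db4
G3 → D4
G4 → D5
C#5 → G#5
C5 → G5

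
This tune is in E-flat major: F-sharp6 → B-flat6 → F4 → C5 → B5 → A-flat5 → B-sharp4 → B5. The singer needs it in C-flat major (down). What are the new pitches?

D6 Gb6 Db4 Ab4 G5 Fb5 G#4 G5

From E-flat down to C-flat is a major third; apply that to each pitch.
F#6 becomes D6
Bb6 becomes Gb6
F4 becomes Db4
C5 becomes Ab4
B5 becomes G5
Ab5 becomes Fb5
B#4 becomes G#4
B5 becomes G5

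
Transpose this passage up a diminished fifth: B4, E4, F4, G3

B4 to F5
E4 to Bb4
F4 to Cb5
G3 to Db4

F5 Bb4 Cb5 Db4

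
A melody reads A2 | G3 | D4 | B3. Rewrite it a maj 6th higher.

A2 up a major sixth is F#3.
G3: a sixth up reaches E, and 9 semitones makes it E4.
D4 up a major sixth is B4.
B3 up a major sixth is G#4.

F#3 E4 B4 G#4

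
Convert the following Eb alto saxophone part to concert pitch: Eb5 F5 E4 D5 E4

Gb4 Ab4 G3 F4 G3

Written C4 on the Eb alto saxophone sounds as Eb3, a major sixth lower; apply that shift to every note.
Eb5 -> Gb4
F5 -> Ab4
E4 -> G3
D5 -> F4
E4 -> G3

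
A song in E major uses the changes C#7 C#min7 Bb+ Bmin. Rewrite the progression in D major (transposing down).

E major down to D major is a major second; each chord root moves by that interval while the quality stays the same.
C#7: root C# down a major second → B, giving B7.
C#min7: root C# down a major second → B, giving Bmin7.
Bb+: root Bb down a major second → Ab, giving Ab+.
Bmin: root B down a major second → A, giving Amin.

B7 Bmin7 Ab+ Amin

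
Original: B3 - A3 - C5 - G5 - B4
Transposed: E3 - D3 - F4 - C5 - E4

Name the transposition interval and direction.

From B3 to E3 is 5 letter names — a fifth of some quality.
E3 to B3 is 7 semitones, which makes it a perfect fifth; the second version is lower, so the direction is down.
Checking another pair — B4 → E4 — gives the same interval.

down a perfect fifth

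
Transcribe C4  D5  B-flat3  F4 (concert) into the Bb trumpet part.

Written C4 sounds as Bb3 on the Bb trumpet, so concert pitches are written a major second up.
C4 -> D4
D5 -> E5
Bb3 -> C4
F4 -> G4

D4 E5 C4 G4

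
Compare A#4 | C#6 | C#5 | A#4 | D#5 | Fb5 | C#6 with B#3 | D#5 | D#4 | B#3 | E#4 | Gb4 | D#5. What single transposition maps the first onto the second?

down a minor seventh

From A#4 to B#3 is 7 letter names — a seventh of some quality.
B#3 to A#4 is 10 semitones, which makes it a minor seventh; the second version is lower, so the direction is down.
Checking another pair — C#6 → D#5 — gives the same interval.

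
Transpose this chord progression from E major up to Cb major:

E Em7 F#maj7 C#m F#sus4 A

Cb Cbm7 Dbmaj7 Abm Dbsus4 Fb

E major up to Cb major is a diminished sixth; each chord root moves by that interval while the quality stays the same.
E: root E up a diminished sixth → Cb, giving Cb.
Em7: root E up a diminished sixth → Cb, giving Cbm7.
F#maj7: root F# up a diminished sixth → Db, giving Dbmaj7.
C#m: root C# up a diminished sixth → Ab, giving Abm.
F#sus4: root F# up a diminished sixth → Db, giving Dbsus4.
A: root A up a diminished sixth → Fb, giving Fb.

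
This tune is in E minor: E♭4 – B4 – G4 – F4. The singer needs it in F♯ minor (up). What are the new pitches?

F4 C#5 A4 G4

From E up to F♯ is a major second; apply that to each pitch.
Eb4 gives F4
B4 gives C#5
G4 gives A4
F4 gives G4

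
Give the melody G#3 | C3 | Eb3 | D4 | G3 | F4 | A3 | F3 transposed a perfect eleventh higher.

G#3 to C#5
C3 to F4
Eb3 to Ab4
D4 to G5
G3 to C5
F4 to Bb5
A3 to D5
F3 to Bb4

C#5 F4 Ab4 G5 C5 Bb5 D5 Bb4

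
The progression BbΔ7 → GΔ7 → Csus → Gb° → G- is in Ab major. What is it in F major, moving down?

GΔ7 EΔ7 Asus Eb° E-

Ab major down to F major is a minor third; each chord root moves by that interval while the quality stays the same.
BbΔ7: root Bb down a minor third → G, giving GΔ7.
GΔ7: root G down a minor third → E, giving EΔ7.
Csus: root C down a minor third → A, giving Asus.
Gb°: root Gb down a minor third → Eb, giving Eb°.
G-: root G down a minor third → E, giving E-.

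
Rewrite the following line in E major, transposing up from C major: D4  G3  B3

F#4 B3 D#4

C major to E major up is a major third, so every note moves up by that interval.
D4 → F#4
G3 → B3
B3 → D#4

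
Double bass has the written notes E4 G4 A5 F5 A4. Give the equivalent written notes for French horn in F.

First find concert pitch: the double bass sounds a perfect octave below written, so E4 G4 A5 F5 A4 sounds E3 G3 A4 F4 A3.
Then write for French horn in F: it sounds a perfect fifth below written, so the part must be a perfect fifth above concert.
E3 → B3
G3 → D4
A4 → E5
F4 → C5
A3 → E4

B3 D4 E5 C5 E4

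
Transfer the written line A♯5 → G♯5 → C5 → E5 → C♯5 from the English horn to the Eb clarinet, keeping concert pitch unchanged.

First find concert pitch: the English horn sounds a perfect fifth below written, so A♯5 G♯5 C5 E5 C♯5 sounds D#5 C#5 F4 A4 F#4.
Then write for Eb clarinet: it sounds a minor third above written, so the part must be a minor third below concert.
D#5 → B#4
C#5 → A#4
F4 → D4
A4 → F#4
F#4 → D#4

B#4 A#4 D4 F#4 D#4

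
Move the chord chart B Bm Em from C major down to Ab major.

G Gm Cm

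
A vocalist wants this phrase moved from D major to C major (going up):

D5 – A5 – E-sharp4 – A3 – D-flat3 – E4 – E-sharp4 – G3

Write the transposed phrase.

C6 G6 D#5 G4 Cb4 D5 D#5 F4

From D up to C is a minor seventh; apply that to each pitch.
D5 gives C6
A5 gives G6
E#4 gives D#5
A3 gives G4
Db3 gives Cb4
E4 gives D5
E#4 gives D#5
G3 gives F4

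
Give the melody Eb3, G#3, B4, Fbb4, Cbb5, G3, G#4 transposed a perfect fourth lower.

Eb3 -> Bb2
G#3 -> D#3
B4 -> F#4
Fbb4 -> Cbb4
Cbb5 -> Gbb4
G3 -> D3
G#4 -> D#4

Bb2 D#3 F#4 Cbb4 Gbb4 D3 D#4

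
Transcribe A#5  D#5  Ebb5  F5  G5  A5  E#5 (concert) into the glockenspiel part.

A#3 D#3 Ebb3 F3 G3 A3 E#3

Written C4 sounds as C6 on the glockenspiel, so concert pitches are written a perfect fifteenth down.
A#5 to A#3
D#5 to D#3
Ebb5 to Ebb3
F5 to F3
G5 to G3
A5 to A3
E#5 to E#3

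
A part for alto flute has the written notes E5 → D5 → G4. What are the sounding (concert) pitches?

B4 A4 D4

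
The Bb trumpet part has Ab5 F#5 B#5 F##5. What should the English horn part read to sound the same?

Db6 B5 E#6 B#5

First find concert pitch: the Bb trumpet sounds a major second below written, so Ab5 F#5 B#5 F##5 sounds Gb5 E5 A#5 E#5.
Then write for English horn: it sounds a perfect fifth below written, so the part must be a perfect fifth above concert.
Gb5 → Db6
E5 → B5
A#5 → E#6
E#5 → B#5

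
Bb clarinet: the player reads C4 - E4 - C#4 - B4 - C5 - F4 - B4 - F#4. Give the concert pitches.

Bb3 D4 B3 A4 Bb4 Eb4 A4 E4

Written C4 on the Bb clarinet sounds as Bb3, a major second lower; apply that shift to every note.
C4 → Bb3
E4 → D4
C#4 → B3
B4 → A4
C5 → Bb4
F4 → Eb4
B4 → A4
F#4 → E4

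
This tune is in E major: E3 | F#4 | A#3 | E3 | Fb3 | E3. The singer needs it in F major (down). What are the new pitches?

F2 G3 B2 F2 Gbb2 F2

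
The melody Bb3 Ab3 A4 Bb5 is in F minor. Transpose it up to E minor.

A4 G4 G#5 A6

From F up to E is a major seventh; apply that to each pitch.
Bb3 becomes A4
Ab3 becomes G4
A4 becomes G#5
Bb5 becomes A6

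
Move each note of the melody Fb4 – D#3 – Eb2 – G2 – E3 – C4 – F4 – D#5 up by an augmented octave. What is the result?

F5 D##4 E3 G#3 E#4 C#5 F#5 D##6

Fb4 → F5
D#3 → D##4
Eb2 → E3
G2 → G#3
E3 → E#4
C4 → C#5
F4 → F#5
D#5 → D##6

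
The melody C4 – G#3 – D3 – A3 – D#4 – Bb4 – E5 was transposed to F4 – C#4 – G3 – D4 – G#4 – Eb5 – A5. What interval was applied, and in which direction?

up a perfect fourth

From C4 to F4 is 4 letter names — a fourth of some quality.
C4 to F4 is 5 semitones, which makes it a perfect fourth; the second version is higher, so the direction is up.
Checking another pair — E5 → A5 — gives the same interval.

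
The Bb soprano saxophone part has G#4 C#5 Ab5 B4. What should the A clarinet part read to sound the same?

A4 D5 Bbb5 C5

First find concert pitch: the Bb soprano saxophone sounds a major second below written, so G#4 C#5 Ab5 B4 sounds F#4 B4 Gb5 A4.
Then write for A clarinet: it sounds a minor third below written, so the part must be a minor third above concert.
F#4 → A4
B4 → D5
Gb5 → Bbb5
A4 → C5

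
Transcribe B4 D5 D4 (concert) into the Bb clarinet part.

C#5 E5 E4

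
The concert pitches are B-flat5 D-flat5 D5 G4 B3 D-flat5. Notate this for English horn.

F6 Ab5 A5 D5 F#4 Ab5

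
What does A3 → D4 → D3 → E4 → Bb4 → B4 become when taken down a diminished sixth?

C##3 F##3 F##2 G##3 D#4 D##4

A3 becomes C##3
D4 becomes F##3
D3 becomes F##2
E4 becomes G##3
Bb4 becomes D#4
B4 becomes D##4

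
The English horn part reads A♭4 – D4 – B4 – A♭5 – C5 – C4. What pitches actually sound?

Written C4 on the English horn sounds as F3, a perfect fifth lower; apply that shift to every note.
Ab4 to Db4
D4 to G3
B4 to E4
Ab5 to Db5
C5 to F4
C4 to F3

Db4 G3 E4 Db5 F4 F3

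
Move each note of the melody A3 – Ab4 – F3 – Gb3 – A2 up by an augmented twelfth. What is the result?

A3: a twelfth up reaches E, and 20 semitones makes it E#5.
Ab4: a twelfth up reaches E, and 20 semitones makes it E6.
An augmented twelfth up from F3 gives C#5.
Gb3: a twelfth up reaches D, and 20 semitones makes it D5.
A2 up an augmented twelfth is E#4.

E#5 E6 C#5 D5 E#4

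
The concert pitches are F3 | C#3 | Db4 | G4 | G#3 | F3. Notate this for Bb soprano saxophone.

Written C4 sounds as Bb3 on the Bb soprano saxophone, so concert pitches are written a major second up.
F3 becomes G3
C#3 becomes D#3
Db4 becomes Eb4
G4 becomes A4
G#3 becomes A#3
F3 becomes G3

G3 D#3 Eb4 A4 A#3 G3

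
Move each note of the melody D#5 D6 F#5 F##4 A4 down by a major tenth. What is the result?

B3 Bb4 D4 D#3 F3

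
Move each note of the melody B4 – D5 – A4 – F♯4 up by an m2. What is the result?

C5 Eb5 Bb4 G4

B4 -> C5
D5 -> Eb5
A4 -> Bb4
F#4 -> G4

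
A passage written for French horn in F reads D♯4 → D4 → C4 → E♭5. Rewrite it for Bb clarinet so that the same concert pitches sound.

A#3 A3 G3 Bb4

First find concert pitch: the French horn in F sounds a perfect fifth below written, so D♯4 D4 C4 E♭5 sounds G#3 G3 F3 Ab4.
Then write for Bb clarinet: it sounds a major second below written, so the part must be a major second above concert.
G#3 → A#3
G3 → A3
F3 → G3
Ab4 → Bb4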